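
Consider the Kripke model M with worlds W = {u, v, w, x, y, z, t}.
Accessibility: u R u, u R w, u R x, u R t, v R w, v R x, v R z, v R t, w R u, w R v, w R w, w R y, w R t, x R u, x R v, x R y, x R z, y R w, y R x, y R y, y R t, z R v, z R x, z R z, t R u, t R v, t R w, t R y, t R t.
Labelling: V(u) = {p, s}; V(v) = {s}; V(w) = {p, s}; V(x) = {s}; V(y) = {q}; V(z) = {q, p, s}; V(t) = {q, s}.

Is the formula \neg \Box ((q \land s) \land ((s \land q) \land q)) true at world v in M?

Yes

Recall that \Box ψ holds at a world iff ψ holds at every accessible world, and \Diamond ψ holds iff ψ holds at some accessible world.
At v: \Box ((q \land s) \land ((s \land q) \land q)) is false, so \neg \Box ((q \land s) \land ((s \land q) \land q)) is true.
  At v: \Box ((q \land s) \land ((s \land q) \land q)) requires (q \land s) \land ((s \land q) \land q) at every successor {w, x, z, t}.
    (q \land s) \land ((s \land q) \land q) fails at w, so \Box ((q \land s) \land ((s \land q) \land q)) is false at v.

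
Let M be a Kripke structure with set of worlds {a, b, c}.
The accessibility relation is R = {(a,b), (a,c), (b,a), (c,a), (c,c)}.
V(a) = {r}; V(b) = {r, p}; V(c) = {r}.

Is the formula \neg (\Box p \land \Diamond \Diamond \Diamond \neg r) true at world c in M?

At c: \Box p \land \Diamond \Diamond \Diamond \neg r is false, so \neg (\Box p \land \Diamond \Diamond \Diamond \neg r) is true.
  At c: \Box p is false, \Diamond \Diamond \Diamond \neg r is false, so \Box p \land \Diamond \Diamond \Diamond \neg r is false.
    At c: \Box p requires p at every successor {a, c}.
      p fails at a, so \Box p is false at c.
    At c: \Diamond \Diamond \Diamond \neg r requires \Diamond \Diamond \neg r at some successor in {a, c}.
      At a: \Diamond \Diamond \neg r is false.
      At c: \Diamond \Diamond \neg r is false.
    So \Diamond \Diamond \Diamond \neg r is false at c.

Yes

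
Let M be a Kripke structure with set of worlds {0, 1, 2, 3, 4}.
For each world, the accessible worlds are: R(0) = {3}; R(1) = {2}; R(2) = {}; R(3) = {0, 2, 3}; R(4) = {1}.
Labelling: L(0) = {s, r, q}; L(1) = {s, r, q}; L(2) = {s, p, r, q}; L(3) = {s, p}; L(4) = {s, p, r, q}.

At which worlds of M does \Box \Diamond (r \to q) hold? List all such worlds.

Let φ = \Box \Diamond (r \to q). Evaluate φ at each world:
  0 (successors {3}): φ is true.
  1 (successors {2}): φ is false.
  2 (successors ∅): φ is true.
  3 (successors {0, 2, 3}): φ is false.
  4 (successors {1}): φ is true.
For instance, at 1:
  At 1: \Box \Diamond (r \to q) requires \Diamond (r \to q) at every successor {2}.
    \Diamond (r \to q) fails at 2, so \Box \Diamond (r \to q) is false at 1.
      At 2: no accessible worlds, so \Diamond (r \to q) is false.
Satisfying worlds: {0, 2, 4}

0, 2, 4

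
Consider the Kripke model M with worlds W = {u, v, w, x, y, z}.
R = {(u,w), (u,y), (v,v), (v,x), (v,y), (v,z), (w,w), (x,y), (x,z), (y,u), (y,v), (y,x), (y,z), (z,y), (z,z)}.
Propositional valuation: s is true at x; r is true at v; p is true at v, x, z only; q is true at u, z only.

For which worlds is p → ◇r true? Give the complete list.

Recall that ◇ψ holds at a world iff ψ holds at some accessible world.
Let φ = p → ◇r. Evaluate φ at each world:
  u (successors {w, y}): φ is true.
  v (successors {v, x, y, z}): φ is true.
  w (successors {w}): φ is true.
  x (successors {y, z}): φ is false.
  y (successors {u, v, x, z}): φ is true.
  z (successors {y, z}): φ is false.
For instance, at w:
  At w: p is false, ◇r is false, so p → ◇r is true.
    At w: ◇r requires r at some successor in {w}.
      At w: r is false.
    So ◇r is false at w.
Satisfying worlds: {u, v, w, y}

u, v, w, y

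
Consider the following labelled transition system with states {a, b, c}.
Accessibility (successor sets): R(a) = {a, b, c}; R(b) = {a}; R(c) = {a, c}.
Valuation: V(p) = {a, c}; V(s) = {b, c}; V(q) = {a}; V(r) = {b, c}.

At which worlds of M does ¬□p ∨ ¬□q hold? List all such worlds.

a, c

Recall that □ψ holds at a world iff ψ holds at every accessible world, and ◇ψ holds iff ψ holds at some accessible world.
Let φ = ¬□p ∨ ¬□q. Evaluate φ at each world:
  a (successors {a, b, c}): φ is true.
  b (successors {a}): φ is false.
  c (successors {a, c}): φ is true.
For instance, at a:
  At a: ¬□p is true, ¬□q is true, so ¬□p ∨ ¬□q is true.
    At a: □p is false, so ¬□p is true.
      At a: □p requires p at every successor {a, b, c}.
        p fails at b, so □p is false at a.
    At a: □q is false, so ¬□q is true.
      At a: □q requires q at every successor {a, b, c}.
        q fails at b, so □q is false at a.
Satisfying worlds: {a, c}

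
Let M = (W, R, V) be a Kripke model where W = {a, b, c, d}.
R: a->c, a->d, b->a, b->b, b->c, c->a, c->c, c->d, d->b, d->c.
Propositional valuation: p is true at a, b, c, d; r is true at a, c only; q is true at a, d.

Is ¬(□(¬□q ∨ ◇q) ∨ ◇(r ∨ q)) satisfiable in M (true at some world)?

Recall that □ψ holds at a world iff ψ holds at every accessible world, and ◇ψ holds iff ψ holds at some accessible world.
Let φ = ¬(□(¬□q ∨ ◇q) ∨ ◇(r ∨ q)). Evaluate φ at each world:
  a (successors {c, d}): φ is false.
  b (successors {a, b, c}): φ is false.
  c (successors {a, c, d}): φ is false.
  d (successors {b, c}): φ is false.
For instance, at a:
  At a: □(¬□q ∨ ◇q) ∨ ◇(r ∨ q) is true, so ¬(□(¬□q ∨ ◇q) ∨ ◇(r ∨ q)) is false.
    At a: □(¬□q ∨ ◇q) is true, ◇(r ∨ q) is true, so □(¬□q ∨ ◇q) ∨ ◇(r ∨ q) is true.
      At a: □(¬□q ∨ ◇q) requires ¬□q ∨ ◇q at every successor {c, d}.
        At c: ¬□q ∨ ◇q is true.
        At d: ¬□q ∨ ◇q is true.
      So □(¬□q ∨ ◇q) is true at a.
      At a: ◇(r ∨ q) requires r ∨ q at some successor in {c, d}.
        r ∨ q holds at c, so ◇(r ∨ q) is true at a.

No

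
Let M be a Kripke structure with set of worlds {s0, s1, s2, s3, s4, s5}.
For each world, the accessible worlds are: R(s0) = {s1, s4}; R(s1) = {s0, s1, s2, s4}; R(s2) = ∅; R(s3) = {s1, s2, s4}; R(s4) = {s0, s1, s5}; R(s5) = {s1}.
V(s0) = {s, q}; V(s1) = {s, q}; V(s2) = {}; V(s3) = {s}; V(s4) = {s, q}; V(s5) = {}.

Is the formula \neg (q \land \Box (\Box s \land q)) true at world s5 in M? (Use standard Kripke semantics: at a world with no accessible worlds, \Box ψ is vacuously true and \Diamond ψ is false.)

Recall that \Box ψ holds at a world iff ψ holds at every accessible world, and \Diamond ψ holds iff ψ holds at some accessible world.
At s5: q \land \Box (\Box s \land q) is false, so \neg (q \land \Box (\Box s \land q)) is true.
  At s5: q is false, \Box (\Box s \land q) is false, so q \land \Box (\Box s \land q) is false.
    At s5: \Box (\Box s \land q) requires \Box s \land q at every successor {s1}.
      \Box s \land q fails at s1, so \Box (\Box s \land q) is false at s5.

Yes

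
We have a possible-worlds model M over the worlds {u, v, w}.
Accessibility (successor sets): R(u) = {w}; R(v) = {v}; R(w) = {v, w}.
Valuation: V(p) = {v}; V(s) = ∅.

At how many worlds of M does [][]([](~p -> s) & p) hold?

Recall that []ψ holds at a world iff ψ holds at every accessible world, and <>ψ holds iff ψ holds at some accessible world.
Let φ = [][]([](~p -> s) & p). Evaluate φ at each world:
  u (successors {w}): φ is false.
  v (successors {v}): φ is true.
  w (successors {v, w}): φ is false.
For instance, at u:
  At u: [][]([](~p -> s) & p) requires []([](~p -> s) & p) at every successor {w}.
    []([](~p -> s) & p) fails at w, so [][]([](~p -> s) & p) is false at u.
      At w: []([](~p -> s) & p) requires [](~p -> s) & p at every successor {v, w}.
        [](~p -> s) & p fails at w, so []([](~p -> s) & p) is false at w.
Satisfying worlds: {v}

1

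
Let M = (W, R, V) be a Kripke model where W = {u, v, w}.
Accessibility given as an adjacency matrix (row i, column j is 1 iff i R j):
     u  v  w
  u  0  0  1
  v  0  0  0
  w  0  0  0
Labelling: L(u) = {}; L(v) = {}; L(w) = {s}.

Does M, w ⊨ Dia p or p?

No

Recall that Dia ψ holds at a world iff ψ holds at some accessible world.
At w: Dia p is false, p is false, so Dia p or p is false.
  At w: no accessible worlds, so Dia p is false.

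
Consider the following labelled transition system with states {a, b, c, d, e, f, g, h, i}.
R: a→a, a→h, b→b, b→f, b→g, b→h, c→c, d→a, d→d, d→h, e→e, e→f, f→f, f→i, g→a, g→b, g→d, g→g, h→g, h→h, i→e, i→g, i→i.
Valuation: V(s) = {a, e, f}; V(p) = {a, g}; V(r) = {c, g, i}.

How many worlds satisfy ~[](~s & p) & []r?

1

Let φ = ~[](~s & p) & []r. Evaluate φ at each world:
  a (successors {a, h}): φ is false.
  b (successors {b, f, g, h}): φ is false.
  c (successors {c}): φ is true.
  d (successors {a, d, h}): φ is false.
  e (successors {e, f}): φ is false.
  f (successors {f, i}): φ is false.
  g (successors {a, b, d, g}): φ is false.
  h (successors {g, h}): φ is false.
  i (successors {e, g, i}): φ is false.
For instance, at c:
  At c: ~[](~s & p) is true, []r is true, so ~[](~s & p) & []r is true.
    At c: [](~s & p) is false, so ~[](~s & p) is true.
      At c: [](~s & p) requires ~s & p at every successor {c}.
        ~s & p fails at c, so [](~s & p) is false at c.
    At c: []r requires r at every successor {c}.
      At c: r is true.
    So []r is true at c.
Satisfying worlds: {c}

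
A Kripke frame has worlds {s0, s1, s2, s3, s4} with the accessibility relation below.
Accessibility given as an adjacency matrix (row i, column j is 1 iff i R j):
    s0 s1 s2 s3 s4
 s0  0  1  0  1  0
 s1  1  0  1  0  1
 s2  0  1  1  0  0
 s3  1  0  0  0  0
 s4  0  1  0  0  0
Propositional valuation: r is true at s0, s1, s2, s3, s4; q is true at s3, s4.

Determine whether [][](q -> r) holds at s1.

Recall that []ψ holds at a world iff ψ holds at every accessible world, and <>ψ holds iff ψ holds at some accessible world.
At s1: [][](q -> r) requires [](q -> r) at every successor {s0, s2, s4}.
    At s0: [](q -> r) requires q -> r at every successor {s1, s3}.
      At s1: q -> r is true.
      At s3: q -> r is true.
    So [](q -> r) is true at s0.
    At s2: [](q -> r) requires q -> r at every successor {s1, s2}.
      At s1: q -> r is true.
      At s2: q -> r is true.
    So [](q -> r) is true at s2.
    At s4: [](q -> r) requires q -> r at every successor {s1}.
      At s1: q -> r is true.
    So [](q -> r) is true at s4.
So [][](q -> r) is true at s1.

Yes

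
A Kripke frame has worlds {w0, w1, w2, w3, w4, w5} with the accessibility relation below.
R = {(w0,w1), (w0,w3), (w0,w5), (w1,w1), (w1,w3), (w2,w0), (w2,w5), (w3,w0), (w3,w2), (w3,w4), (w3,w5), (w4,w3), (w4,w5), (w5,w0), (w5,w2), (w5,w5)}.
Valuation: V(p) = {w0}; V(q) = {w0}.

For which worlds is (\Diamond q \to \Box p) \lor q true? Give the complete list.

Let φ = (\Diamond q \to \Box p) \lor q. Evaluate φ at each world:
  w0 (successors {w1, w3, w5}): φ is true.
  w1 (successors {w1, w3}): φ is true.
  w2 (successors {w0, w5}): φ is false.
  w3 (successors {w0, w2, w4, w5}): φ is false.
  w4 (successors {w3, w5}): φ is true.
  w5 (successors {w0, w2, w5}): φ is false.
For instance, at w1:
  At w1: \Diamond q \to \Box p is true, q is false, so (\Diamond q \to \Box p) \lor q is true.
    At w1: \Diamond q is false, \Box p is false, so \Diamond q \to \Box p is true.
      At w1: \Diamond q requires q at some successor in {w1, w3}.
        At w1: q is false.
        At w3: q is false.
      So \Diamond q is false at w1.
      At w1: \Box p requires p at every successor {w1, w3}.
        p fails at w1, so \Box p is false at w1.
Satisfying worlds: {w0, w1, w4}

w0, w1, w4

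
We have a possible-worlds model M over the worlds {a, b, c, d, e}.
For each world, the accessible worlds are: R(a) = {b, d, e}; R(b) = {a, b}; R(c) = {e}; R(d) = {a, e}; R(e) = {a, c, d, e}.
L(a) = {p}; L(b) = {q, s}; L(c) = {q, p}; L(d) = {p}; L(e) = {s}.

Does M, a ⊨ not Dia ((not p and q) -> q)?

No

At a: Dia ((not p and q) -> q) is true, so not Dia ((not p and q) -> q) is false.
  At a: Dia ((not p and q) -> q) requires (not p and q) -> q at some successor in {b, d, e}.
    (not p and q) -> q holds at b, so Dia ((not p and q) -> q) is true at a.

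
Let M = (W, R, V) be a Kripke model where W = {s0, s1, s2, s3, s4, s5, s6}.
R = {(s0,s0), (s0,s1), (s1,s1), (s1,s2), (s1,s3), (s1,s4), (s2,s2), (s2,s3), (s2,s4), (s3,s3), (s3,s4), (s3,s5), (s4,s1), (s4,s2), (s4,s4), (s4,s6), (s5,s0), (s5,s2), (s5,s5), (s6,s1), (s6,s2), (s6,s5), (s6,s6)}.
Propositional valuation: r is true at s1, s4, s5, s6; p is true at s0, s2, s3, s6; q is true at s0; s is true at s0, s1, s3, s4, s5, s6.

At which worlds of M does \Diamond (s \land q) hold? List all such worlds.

s0, s5

Recall that \Diamond ψ holds at a world iff ψ holds at some accessible world.
Let φ = \Diamond (s \land q). Evaluate φ at each world:
  s0 (successors {s0, s1}): φ is true.
  s1 (successors {s1, s2, s3, s4}): φ is false.
  s2 (successors {s2, s3, s4}): φ is false.
  s3 (successors {s3, s4, s5}): φ is false.
  s4 (successors {s1, s2, s4, s6}): φ is false.
  s5 (successors {s0, s2, s5}): φ is true.
  s6 (successors {s1, s2, s5, s6}): φ is false.
For instance, at s4:
  At s4: \Diamond (s \land q) requires s \land q at some successor in {s1, s2, s4, s6}.
    At s1: s \land q is false.
    At s2: s \land q is false.
    At s4: s \land q is false.
    At s6: s \land q is false.
  So \Diamond (s \land q) is false at s4.
Satisfying worlds: {s0, s5}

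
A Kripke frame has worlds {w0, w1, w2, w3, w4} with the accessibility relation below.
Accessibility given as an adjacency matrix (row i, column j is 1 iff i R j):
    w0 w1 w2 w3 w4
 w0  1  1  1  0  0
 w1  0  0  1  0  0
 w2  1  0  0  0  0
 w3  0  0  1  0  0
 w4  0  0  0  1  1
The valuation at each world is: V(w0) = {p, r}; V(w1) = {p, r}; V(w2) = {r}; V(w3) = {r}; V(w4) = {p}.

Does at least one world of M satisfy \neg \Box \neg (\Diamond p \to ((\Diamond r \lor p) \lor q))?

Let φ = \neg \Box \neg (\Diamond p \to ((\Diamond r \lor p) \lor q)). Evaluate φ at each world:
  w0 (successors {w0, w1, w2}): φ is true.
  w1 (successors {w2}): φ is true.
  w2 (successors {w0}): φ is true.
  w3 (successors {w2}): φ is true.
  w4 (successors {w3, w4}): φ is true.
Detail at w0 (witness):
  At w0: \Box \neg (\Diamond p \to ((\Diamond r \lor p) \lor q)) is false, so \neg \Box \neg (\Diamond p \to ((\Diamond r \lor p) \lor q)) is true.
    At w0: \Box \neg (\Diamond p \to ((\Diamond r \lor p) \lor q)) requires \neg (\Diamond p \to ((\Diamond r \lor p) \lor q)) at every successor {w0, w1, w2}.
      \neg (\Diamond p \to ((\Diamond r \lor p) \lor q)) fails at w0, so \Box \neg (\Diamond p \to ((\Diamond r \lor p) \lor q)) is false at w0.

Yes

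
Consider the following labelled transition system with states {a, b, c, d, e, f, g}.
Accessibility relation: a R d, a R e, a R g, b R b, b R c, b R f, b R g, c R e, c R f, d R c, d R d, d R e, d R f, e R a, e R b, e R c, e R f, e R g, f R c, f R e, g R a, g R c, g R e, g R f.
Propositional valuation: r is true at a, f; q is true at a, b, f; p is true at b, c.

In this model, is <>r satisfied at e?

At e: <>r requires r at some successor in {a, b, c, f, g}.
  r holds at a, so <>r is true at e.

Yes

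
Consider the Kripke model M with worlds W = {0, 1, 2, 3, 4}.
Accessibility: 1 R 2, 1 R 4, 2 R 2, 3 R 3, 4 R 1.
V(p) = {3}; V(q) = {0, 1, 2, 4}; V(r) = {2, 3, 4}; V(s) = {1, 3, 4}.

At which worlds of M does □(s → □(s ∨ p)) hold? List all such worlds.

0, 1, 2, 3

Recall that □ψ holds at a world iff ψ holds at every accessible world, and ◇ψ holds iff ψ holds at some accessible world.
Let φ = □(s → □(s ∨ p)). Evaluate φ at each world:
  0 (successors ∅): φ is true.
  1 (successors {2, 4}): φ is true.
  2 (successors {2}): φ is true.
  3 (successors {3}): φ is true.
  4 (successors {1}): φ is false.
For instance, at 2:
  At 2: □(s → □(s ∨ p)) requires s → □(s ∨ p) at every successor {2}.
      At 2: s is false, □(s ∨ p) is false, so s → □(s ∨ p) is true.
  So □(s → □(s ∨ p)) is true at 2.
Satisfying worlds: {0, 1, 2, 3}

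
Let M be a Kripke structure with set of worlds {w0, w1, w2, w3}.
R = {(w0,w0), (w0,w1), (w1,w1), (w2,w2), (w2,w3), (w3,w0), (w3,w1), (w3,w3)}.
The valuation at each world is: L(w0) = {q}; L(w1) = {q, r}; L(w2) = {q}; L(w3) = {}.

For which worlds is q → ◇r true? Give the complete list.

Recall that ◇ψ holds at a world iff ψ holds at some accessible world.
Let φ = q → ◇r. Evaluate φ at each world:
  w0 (successors {w0, w1}): φ is true.
  w1 (successors {w1}): φ is true.
  w2 (successors {w2, w3}): φ is false.
  w3 (successors {w0, w1, w3}): φ is true.
For instance, at w0:
  At w0: q is true, ◇r is true, so q → ◇r is true.
    At w0: ◇r requires r at some successor in {w0, w1}.
      r holds at w1, so ◇r is true at w0.
Satisfying worlds: {w0, w1, w3}

w0, w1, w3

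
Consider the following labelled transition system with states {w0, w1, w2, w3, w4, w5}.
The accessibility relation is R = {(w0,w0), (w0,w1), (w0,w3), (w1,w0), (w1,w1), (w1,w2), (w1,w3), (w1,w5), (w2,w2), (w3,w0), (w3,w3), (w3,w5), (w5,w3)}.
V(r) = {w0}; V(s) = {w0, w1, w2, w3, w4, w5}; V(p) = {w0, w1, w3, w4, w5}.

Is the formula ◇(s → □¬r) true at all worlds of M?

No

Let φ = ◇(s → □¬r). Evaluate φ at each world:
  w0 (successors {w0, w1, w3}): φ is false.
  w1 (successors {w0, w1, w2, w3, w5}): φ is true.
  w2 (successors {w2}): φ is true.
  w3 (successors {w0, w3, w5}): φ is true.
  w4 (successors ∅): φ is false.
  w5 (successors {w3}): φ is false.
Detail at w0 (counterexample):
  At w0: ◇(s → □¬r) requires s → □¬r at some successor in {w0, w1, w3}.
    At w0: s → □¬r is false.
    At w1: s → □¬r is false.
    At w3: s → □¬r is false.
  So ◇(s → □¬r) is false at w0.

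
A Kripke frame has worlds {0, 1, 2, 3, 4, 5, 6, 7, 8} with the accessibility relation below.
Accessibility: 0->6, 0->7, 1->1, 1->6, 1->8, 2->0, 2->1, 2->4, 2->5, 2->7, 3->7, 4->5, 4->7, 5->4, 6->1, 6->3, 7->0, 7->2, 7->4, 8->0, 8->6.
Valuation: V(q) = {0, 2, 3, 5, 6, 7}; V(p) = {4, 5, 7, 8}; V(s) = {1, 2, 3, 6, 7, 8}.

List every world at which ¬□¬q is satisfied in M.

0, 1, 2, 3, 4, 6, 7, 8

Recall that □ψ holds at a world iff ψ holds at every accessible world, and ◇ψ holds iff ψ holds at some accessible world.
Let φ = ¬□¬q. Evaluate φ at each world:
  0 (successors {6, 7}): φ is true.
  1 (successors {1, 6, 8}): φ is true.
  2 (successors {0, 1, 4, 5, 7}): φ is true.
  3 (successors {7}): φ is true.
  4 (successors {5, 7}): φ is true.
  5 (successors {4}): φ is false.
  6 (successors {1, 3}): φ is true.
  7 (successors {0, 2, 4}): φ is true.
  8 (successors {0, 6}): φ is true.
For instance, at 1:
  At 1: □¬q is false, so ¬□¬q is true.
    At 1: □¬q requires ¬q at every successor {1, 6, 8}.
      ¬q fails at 6, so □¬q is false at 1.
Satisfying worlds: {0, 1, 2, 3, 4, 6, 7, 8}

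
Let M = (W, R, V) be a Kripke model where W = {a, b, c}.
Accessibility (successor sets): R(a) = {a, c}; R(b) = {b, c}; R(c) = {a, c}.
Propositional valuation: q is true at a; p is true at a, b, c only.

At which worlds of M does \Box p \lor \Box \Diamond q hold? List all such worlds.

a, b, c

Let φ = \Box p \lor \Box \Diamond q. Evaluate φ at each world:
  a (successors {a, c}): φ is true.
  b (successors {b, c}): φ is true.
  c (successors {a, c}): φ is true.
For instance, at a:
  At a: \Box p is true, \Box \Diamond q is true, so \Box p \lor \Box \Diamond q is true.
    At a: \Box p requires p at every successor {a, c}.
      At a: p is true.
      At c: p is true.
    So \Box p is true at a.
    At a: \Box \Diamond q requires \Diamond q at every successor {a, c}.
      At a: \Diamond q is true.
      At c: \Diamond q is true.
    So \Box \Diamond q is true at a.
Satisfying worlds: {a, b, c}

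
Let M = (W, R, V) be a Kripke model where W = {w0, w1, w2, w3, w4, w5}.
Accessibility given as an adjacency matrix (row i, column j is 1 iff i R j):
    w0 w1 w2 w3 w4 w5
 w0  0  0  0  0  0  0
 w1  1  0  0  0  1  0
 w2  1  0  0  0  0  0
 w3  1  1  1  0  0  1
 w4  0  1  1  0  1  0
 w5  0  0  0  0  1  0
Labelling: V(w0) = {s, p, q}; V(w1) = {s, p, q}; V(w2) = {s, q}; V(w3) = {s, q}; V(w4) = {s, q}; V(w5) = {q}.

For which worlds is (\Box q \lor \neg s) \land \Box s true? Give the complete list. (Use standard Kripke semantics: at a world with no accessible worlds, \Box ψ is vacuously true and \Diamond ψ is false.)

Let φ = (\Box q \lor \neg s) \land \Box s. Evaluate φ at each world:
  w0 (successors ∅): φ is true.
  w1 (successors {w0, w4}): φ is true.
  w2 (successors {w0}): φ is true.
  w3 (successors {w0, w1, w2, w5}): φ is false.
  w4 (successors {w1, w2, w4}): φ is true.
  w5 (successors {w4}): φ is true.
For instance, at w4:
  At w4: \Box q \lor \neg s is true, \Box s is true, so (\Box q \lor \neg s) \land \Box s is true.
    At w4: \Box q is true, \neg s is false, so \Box q \lor \neg s is true.
      At w4: \Box q requires q at every successor {w1, w2, w4}.
        At w1: q is true.
        At w2: q is true.
        At w4: q is true.
      So \Box q is true at w4.
    At w4: \Box s requires s at every successor {w1, w2, w4}.
      At w1: s is true.
      At w2: s is true.
      At w4: s is true.
    So \Box s is true at w4.
Satisfying worlds: {w0, w1, w2, w4, w5}

w0, w1, w2, w4, w5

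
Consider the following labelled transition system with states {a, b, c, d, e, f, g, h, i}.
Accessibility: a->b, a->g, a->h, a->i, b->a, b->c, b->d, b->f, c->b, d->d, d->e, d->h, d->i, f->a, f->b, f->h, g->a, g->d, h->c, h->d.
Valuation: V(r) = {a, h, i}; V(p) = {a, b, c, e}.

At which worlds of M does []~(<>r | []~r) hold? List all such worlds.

Let φ = []~(<>r | []~r). Evaluate φ at each world:
  a (successors {b, g, h, i}): φ is false.
  b (successors {a, c, d, f}): φ is false.
  c (successors {b}): φ is false.
  d (successors {d, e, h, i}): φ is false.
  e (successors ∅): φ is true.
  f (successors {a, b, h}): φ is false.
  g (successors {a, d}): φ is false.
  h (successors {c, d}): φ is false.
  i (successors ∅): φ is true.
For instance, at a:
  At a: []~(<>r | []~r) requires ~(<>r | []~r) at every successor {b, g, h, i}.
    ~(<>r | []~r) fails at b, so []~(<>r | []~r) is false at a.
      At b: <>r | []~r is true, so ~(<>r | []~r) is false.
Satisfying worlds: {e, i}

e, i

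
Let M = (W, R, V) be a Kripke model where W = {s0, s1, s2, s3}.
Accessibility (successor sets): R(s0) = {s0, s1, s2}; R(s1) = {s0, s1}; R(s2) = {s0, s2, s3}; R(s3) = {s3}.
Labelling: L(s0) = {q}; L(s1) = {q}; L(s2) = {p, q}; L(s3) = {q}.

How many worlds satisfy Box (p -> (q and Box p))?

Let φ = Box (p -> (q and Box p)). Evaluate φ at each world:
  s0 (successors {s0, s1, s2}): φ is false.
  s1 (successors {s0, s1}): φ is true.
  s2 (successors {s0, s2, s3}): φ is false.
  s3 (successors {s3}): φ is true.
For instance, at s3:
  At s3: Box (p -> (q and Box p)) requires p -> (q and Box p) at every successor {s3}.
      At s3: p is false, q and Box p is false, so p -> (q and Box p) is true.
  So Box (p -> (q and Box p)) is true at s3.
Satisfying worlds: {s1, s3}

2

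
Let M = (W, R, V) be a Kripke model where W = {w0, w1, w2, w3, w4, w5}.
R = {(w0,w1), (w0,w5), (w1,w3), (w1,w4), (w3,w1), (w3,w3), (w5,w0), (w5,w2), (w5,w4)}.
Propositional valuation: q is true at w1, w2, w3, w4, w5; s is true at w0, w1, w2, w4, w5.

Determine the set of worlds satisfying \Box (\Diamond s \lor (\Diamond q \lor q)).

Let φ = \Box (\Diamond s \lor (\Diamond q \lor q)). Evaluate φ at each world:
  w0 (successors {w1, w5}): φ is true.
  w1 (successors {w3, w4}): φ is true.
  w2 (successors ∅): φ is true.
  w3 (successors {w1, w3}): φ is true.
  w4 (successors ∅): φ is true.
  w5 (successors {w0, w2, w4}): φ is true.
For instance, at w1:
  At w1: \Box (\Diamond s \lor (\Diamond q \lor q)) requires \Diamond s \lor (\Diamond q \lor q) at every successor {w3, w4}.
      At w3: \Diamond s is true, \Diamond q \lor q is true, so \Diamond s \lor (\Diamond q \lor q) is true.
      At w4: \Diamond s is false, \Diamond q \lor q is true, so \Diamond s \lor (\Diamond q \lor q) is true.
  So \Box (\Diamond s \lor (\Diamond q \lor q)) is true at w1.
Satisfying worlds: {w0, w1, w2, w3, w4, w5}

w0, w1, w2, w3, w4, w5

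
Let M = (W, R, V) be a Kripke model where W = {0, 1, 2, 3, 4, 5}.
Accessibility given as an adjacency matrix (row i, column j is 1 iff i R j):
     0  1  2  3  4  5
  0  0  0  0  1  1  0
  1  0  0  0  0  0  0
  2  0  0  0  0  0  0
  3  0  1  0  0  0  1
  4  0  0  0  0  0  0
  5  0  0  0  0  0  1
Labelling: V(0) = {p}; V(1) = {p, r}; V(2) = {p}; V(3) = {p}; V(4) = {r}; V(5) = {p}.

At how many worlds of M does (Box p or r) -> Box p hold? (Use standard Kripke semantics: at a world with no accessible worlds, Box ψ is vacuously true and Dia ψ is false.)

Recall that Box ψ holds at a world iff ψ holds at every accessible world, and Dia ψ holds iff ψ holds at some accessible world.
Let φ = (Box p or r) -> Box p. Evaluate φ at each world:
  0 (successors {3, 4}): φ is true.
  1 (successors ∅): φ is true.
  2 (successors ∅): φ is true.
  3 (successors {1, 5}): φ is true.
  4 (successors ∅): φ is true.
  5 (successors {5}): φ is true.
For instance, at 5:
  At 5: Box p or r is true, Box p is true, so (Box p or r) -> Box p is true.
    At 5: Box p is true, r is false, so Box p or r is true.
      At 5: Box p requires p at every successor {5}.
        At 5: p is true.
      So Box p is true at 5.
    At 5: Box p requires p at every successor {5}.
      At 5: p is true.
    So Box p is true at 5.
Satisfying worlds: {0, 1, 2, 3, 4, 5}

6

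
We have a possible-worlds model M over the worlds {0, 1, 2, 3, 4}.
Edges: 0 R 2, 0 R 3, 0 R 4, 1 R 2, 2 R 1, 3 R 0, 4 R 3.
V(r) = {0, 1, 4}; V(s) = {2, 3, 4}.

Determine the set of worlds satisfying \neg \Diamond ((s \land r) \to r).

none

Let φ = \neg \Diamond ((s \land r) \to r). Evaluate φ at each world:
  0 (successors {2, 3, 4}): φ is false.
  1 (successors {2}): φ is false.
  2 (successors {1}): φ is false.
  3 (successors {0}): φ is false.
  4 (successors {3}): φ is false.
For instance, at 2:
  At 2: \Diamond ((s \land r) \to r) is true, so \neg \Diamond ((s \land r) \to r) is false.
    At 2: \Diamond ((s \land r) \to r) requires (s \land r) \to r at some successor in {1}.
      (s \land r) \to r holds at 1, so \Diamond ((s \land r) \to r) is true at 2.
Satisfying worlds: none.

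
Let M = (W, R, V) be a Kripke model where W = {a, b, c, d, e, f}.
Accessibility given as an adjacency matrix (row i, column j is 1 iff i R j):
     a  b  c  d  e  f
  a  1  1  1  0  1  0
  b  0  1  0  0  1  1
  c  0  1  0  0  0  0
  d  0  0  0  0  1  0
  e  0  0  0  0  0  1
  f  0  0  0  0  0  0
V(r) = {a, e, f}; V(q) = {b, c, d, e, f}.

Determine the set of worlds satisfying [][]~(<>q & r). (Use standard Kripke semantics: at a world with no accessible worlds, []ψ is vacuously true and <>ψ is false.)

Let φ = [][]~(<>q & r). Evaluate φ at each world:
  a (successors {a, b, c, e}): φ is false.
  b (successors {b, e, f}): φ is false.
  c (successors {b}): φ is false.
  d (successors {e}): φ is true.
  e (successors {f}): φ is true.
  f (successors ∅): φ is true.
For instance, at a:
  At a: [][]~(<>q & r) requires []~(<>q & r) at every successor {a, b, c, e}.
    []~(<>q & r) fails at a, so [][]~(<>q & r) is false at a.
      At a: []~(<>q & r) requires ~(<>q & r) at every successor {a, b, c, e}.
        ~(<>q & r) fails at a, so []~(<>q & r) is false at a.
Satisfying worlds: {d, e, f}

d, e, f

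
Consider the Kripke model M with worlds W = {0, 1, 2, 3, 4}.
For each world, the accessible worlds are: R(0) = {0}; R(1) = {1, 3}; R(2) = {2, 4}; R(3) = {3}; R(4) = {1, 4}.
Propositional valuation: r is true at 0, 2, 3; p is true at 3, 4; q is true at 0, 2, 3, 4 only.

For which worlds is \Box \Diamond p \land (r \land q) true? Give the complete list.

Recall that \Box ψ holds at a world iff ψ holds at every accessible world, and \Diamond ψ holds iff ψ holds at some accessible world.
Let φ = \Box \Diamond p \land (r \land q). Evaluate φ at each world:
  0 (successors {0}): φ is false.
  1 (successors {1, 3}): φ is false.
  2 (successors {2, 4}): φ is true.
  3 (successors {3}): φ is true.
  4 (successors {1, 4}): φ is false.
For instance, at 2:
  At 2: \Box \Diamond p is true, r \land q is true, so \Box \Diamond p \land (r \land q) is true.
    At 2: \Box \Diamond p requires \Diamond p at every successor {2, 4}.
      At 2: \Diamond p is true.
      At 4: \Diamond p is true.
    So \Box \Diamond p is true at 2.
Satisfying worlds: {2, 3}

2, 3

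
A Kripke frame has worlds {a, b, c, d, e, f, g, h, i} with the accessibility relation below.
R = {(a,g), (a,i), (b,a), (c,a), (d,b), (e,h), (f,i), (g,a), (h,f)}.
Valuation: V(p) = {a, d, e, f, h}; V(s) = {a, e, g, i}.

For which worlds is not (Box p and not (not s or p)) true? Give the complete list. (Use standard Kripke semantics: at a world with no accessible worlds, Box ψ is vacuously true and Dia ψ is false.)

a, b, c, d, e, f, h

Let φ = not (Box p and not (not s or p)). Evaluate φ at each world:
  a (successors {g, i}): φ is true.
  b (successors {a}): φ is true.
  c (successors {a}): φ is true.
  d (successors {b}): φ is true.
  e (successors {h}): φ is true.
  f (successors {i}): φ is true.
  g (successors {a}): φ is false.
  h (successors {f}): φ is true.
  i (successors ∅): φ is false.
For instance, at h:
  At h: Box p and not (not s or p) is false, so not (Box p and not (not s or p)) is true.
    At h: Box p is true, not (not s or p) is false, so Box p and not (not s or p) is false.
      At h: Box p requires p at every successor {f}.
        At f: p is true.
      So Box p is true at h.
Satisfying worlds: {a, b, c, d, e, f, h}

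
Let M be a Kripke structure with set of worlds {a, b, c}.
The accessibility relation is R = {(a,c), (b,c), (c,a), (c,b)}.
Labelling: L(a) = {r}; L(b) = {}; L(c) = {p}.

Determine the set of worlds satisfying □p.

a, b

Let φ = □p. Evaluate φ at each world:
  a (successors {c}): φ is true.
  b (successors {c}): φ is true.
  c (successors {a, b}): φ is false.
For instance, at a:
  At a: □p requires p at every successor {c}.
    At c: p is true.
  So □p is true at a.
Satisfying worlds: {a, b}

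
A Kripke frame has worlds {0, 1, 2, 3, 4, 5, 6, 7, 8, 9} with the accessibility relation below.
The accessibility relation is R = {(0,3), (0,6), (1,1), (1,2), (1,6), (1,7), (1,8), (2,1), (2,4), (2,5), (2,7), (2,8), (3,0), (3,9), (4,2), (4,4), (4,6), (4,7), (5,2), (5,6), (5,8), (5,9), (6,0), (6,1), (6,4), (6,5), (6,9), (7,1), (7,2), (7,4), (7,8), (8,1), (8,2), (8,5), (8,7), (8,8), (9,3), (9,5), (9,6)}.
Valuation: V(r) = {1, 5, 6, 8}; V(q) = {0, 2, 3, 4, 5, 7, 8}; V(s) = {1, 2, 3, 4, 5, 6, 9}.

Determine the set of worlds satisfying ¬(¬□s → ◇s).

none

Recall that □ψ holds at a world iff ψ holds at every accessible world, and ◇ψ holds iff ψ holds at some accessible world.
Let φ = ¬(¬□s → ◇s). Evaluate φ at each world:
  0 (successors {3, 6}): φ is false.
  1 (successors {1, 2, 6, 7, 8}): φ is false.
  2 (successors {1, 4, 5, 7, 8}): φ is false.
  3 (successors {0, 9}): φ is false.
  4 (successors {2, 4, 6, 7}): φ is false.
  5 (successors {2, 6, 8, 9}): φ is false.
  6 (successors {0, 1, 4, 5, 9}): φ is false.
  7 (successors {1, 2, 4, 8}): φ is false.
  8 (successors {1, 2, 5, 7, 8}): φ is false.
  9 (successors {3, 5, 6}): φ is false.
For instance, at 2:
  At 2: ¬□s → ◇s is true, so ¬(¬□s → ◇s) is false.
    At 2: ¬□s is true, ◇s is true, so ¬□s → ◇s is true.
      At 2: □s is false, so ¬□s is true.
      At 2: ◇s requires s at some successor in {1, 4, 5, 7, 8}.
        s holds at 1, so ◇s is true at 2.
Satisfying worlds: none.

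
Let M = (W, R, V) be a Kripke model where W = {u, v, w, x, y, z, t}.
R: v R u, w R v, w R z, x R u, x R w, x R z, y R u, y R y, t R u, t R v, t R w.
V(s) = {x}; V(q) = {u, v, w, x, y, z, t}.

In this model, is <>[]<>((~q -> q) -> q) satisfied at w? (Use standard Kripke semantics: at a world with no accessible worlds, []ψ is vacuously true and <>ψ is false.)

Yes

At w: <>[]<>((~q -> q) -> q) requires []<>((~q -> q) -> q) at some successor in {v, z}.
  []<>((~q -> q) -> q) holds at z, so <>[]<>((~q -> q) -> q) is true at w.
    At z: no accessible worlds, so []<>((~q -> q) -> q) holds vacuously.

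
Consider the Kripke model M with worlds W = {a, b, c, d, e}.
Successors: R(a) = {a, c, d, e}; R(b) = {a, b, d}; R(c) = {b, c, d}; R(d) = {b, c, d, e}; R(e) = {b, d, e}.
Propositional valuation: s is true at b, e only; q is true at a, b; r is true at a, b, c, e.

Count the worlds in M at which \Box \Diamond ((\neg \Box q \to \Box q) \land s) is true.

Let φ = \Box \Diamond ((\neg \Box q \to \Box q) \land s). Evaluate φ at each world:
  a (successors {a, c, d, e}): φ is false.
  b (successors {a, b, d}): φ is false.
  c (successors {b, c, d}): φ is false.
  d (successors {b, c, d, e}): φ is false.
  e (successors {b, d, e}): φ is false.
For instance, at d:
  At d: \Box \Diamond ((\neg \Box q \to \Box q) \land s) requires \Diamond ((\neg \Box q \to \Box q) \land s) at every successor {b, c, d, e}.
    \Diamond ((\neg \Box q \to \Box q) \land s) fails at b, so \Box \Diamond ((\neg \Box q \to \Box q) \land s) is false at d.
      At b: \Diamond ((\neg \Box q \to \Box q) \land s) requires (\neg \Box q \to \Box q) \land s at some successor in {a, b, d}.
        At a: (\neg \Box q \to \Box q) \land s is false.
        At b: (\neg \Box q \to \Box q) \land s is false.
        At d: (\neg \Box q \to \Box q) \land s is false.
      So \Diamond ((\neg \Box q \to \Box q) \land s) is false at b.
Satisfying worlds: none.

0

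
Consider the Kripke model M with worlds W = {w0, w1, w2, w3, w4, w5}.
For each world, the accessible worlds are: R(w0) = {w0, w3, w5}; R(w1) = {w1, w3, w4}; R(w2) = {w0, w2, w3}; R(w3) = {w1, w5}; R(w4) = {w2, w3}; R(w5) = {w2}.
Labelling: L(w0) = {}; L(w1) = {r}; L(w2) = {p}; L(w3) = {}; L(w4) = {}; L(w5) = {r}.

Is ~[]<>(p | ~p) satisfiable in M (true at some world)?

No

Let φ = ~[]<>(p | ~p). Evaluate φ at each world:
  w0 (successors {w0, w3, w5}): φ is false.
  w1 (successors {w1, w3, w4}): φ is false.
  w2 (successors {w0, w2, w3}): φ is false.
  w3 (successors {w1, w5}): φ is false.
  w4 (successors {w2, w3}): φ is false.
  w5 (successors {w2}): φ is false.
For instance, at w1:
  At w1: []<>(p | ~p) is true, so ~[]<>(p | ~p) is false.
    At w1: []<>(p | ~p) requires <>(p | ~p) at every successor {w1, w3, w4}.
      At w1: <>(p | ~p) is true.
      At w3: <>(p | ~p) is true.
      At w4: <>(p | ~p) is true.
    So []<>(p | ~p) is true at w1.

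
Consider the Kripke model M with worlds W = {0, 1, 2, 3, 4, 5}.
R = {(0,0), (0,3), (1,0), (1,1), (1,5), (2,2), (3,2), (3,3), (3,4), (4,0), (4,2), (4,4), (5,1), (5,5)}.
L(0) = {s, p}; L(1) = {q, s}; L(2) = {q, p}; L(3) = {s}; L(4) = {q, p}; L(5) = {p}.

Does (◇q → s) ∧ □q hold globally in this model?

Recall that □ψ holds at a world iff ψ holds at every accessible world, and ◇ψ holds iff ψ holds at some accessible world.
Let φ = (◇q → s) ∧ □q. Evaluate φ at each world:
  0 (successors {0, 3}): φ is false.
  1 (successors {0, 1, 5}): φ is false.
  2 (successors {2}): φ is false.
  3 (successors {2, 3, 4}): φ is false.
  4 (successors {0, 2, 4}): φ is false.
  5 (successors {1, 5}): φ is false.
Detail at 0 (counterexample):
  At 0: ◇q → s is true, □q is false, so (◇q → s) ∧ □q is false.
    At 0: ◇q is false, s is true, so ◇q → s is true.
      At 0: ◇q requires q at some successor in {0, 3}.
        At 0: q is false.
        At 3: q is false.
      So ◇q is false at 0.
    At 0: □q requires q at every successor {0, 3}.
      q fails at 0, so □q is false at 0.

No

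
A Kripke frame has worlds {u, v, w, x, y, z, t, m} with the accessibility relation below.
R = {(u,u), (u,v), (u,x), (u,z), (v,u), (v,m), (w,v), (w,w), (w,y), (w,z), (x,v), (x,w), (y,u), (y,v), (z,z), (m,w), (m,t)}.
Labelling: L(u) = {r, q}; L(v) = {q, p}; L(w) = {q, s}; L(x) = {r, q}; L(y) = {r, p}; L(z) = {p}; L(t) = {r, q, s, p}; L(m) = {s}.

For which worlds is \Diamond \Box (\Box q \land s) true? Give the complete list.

m

Recall that \Box ψ holds at a world iff ψ holds at every accessible world, and \Diamond ψ holds iff ψ holds at some accessible world.
Let φ = \Diamond \Box (\Box q \land s). Evaluate φ at each world:
  u (successors {u, v, x, z}): φ is false.
  v (successors {u, m}): φ is false.
  w (successors {v, w, y, z}): φ is false.
  x (successors {v, w}): φ is false.
  y (successors {u, v}): φ is false.
  z (successors {z}): φ is false.
  t (successors ∅): φ is false.
  m (successors {w, t}): φ is true.
For instance, at y:
  At y: \Diamond \Box (\Box q \land s) requires \Box (\Box q \land s) at some successor in {u, v}.
    At u: \Box (\Box q \land s) is false.
    At v: \Box (\Box q \land s) is false.
  So \Diamond \Box (\Box q \land s) is false at y.
Satisfying worlds: {m}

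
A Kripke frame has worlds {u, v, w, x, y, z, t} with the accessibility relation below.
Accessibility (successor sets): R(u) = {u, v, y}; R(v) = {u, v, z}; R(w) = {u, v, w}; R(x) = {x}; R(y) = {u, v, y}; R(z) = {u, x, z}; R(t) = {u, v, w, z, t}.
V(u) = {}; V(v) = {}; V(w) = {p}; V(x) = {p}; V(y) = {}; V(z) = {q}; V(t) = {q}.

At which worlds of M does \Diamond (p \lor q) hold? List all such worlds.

v, w, x, z, t

Let φ = \Diamond (p \lor q). Evaluate φ at each world:
  u (successors {u, v, y}): φ is false.
  v (successors {u, v, z}): φ is true.
  w (successors {u, v, w}): φ is true.
  x (successors {x}): φ is true.
  y (successors {u, v, y}): φ is false.
  z (successors {u, x, z}): φ is true.
  t (successors {u, v, w, z, t}): φ is true.
For instance, at y:
  At y: \Diamond (p \lor q) requires p \lor q at some successor in {u, v, y}.
    At u: p \lor q is false.
    At v: p \lor q is false.
    At y: p \lor q is false.
  So \Diamond (p \lor q) is false at y.
Satisfying worlds: {v, w, x, z, t}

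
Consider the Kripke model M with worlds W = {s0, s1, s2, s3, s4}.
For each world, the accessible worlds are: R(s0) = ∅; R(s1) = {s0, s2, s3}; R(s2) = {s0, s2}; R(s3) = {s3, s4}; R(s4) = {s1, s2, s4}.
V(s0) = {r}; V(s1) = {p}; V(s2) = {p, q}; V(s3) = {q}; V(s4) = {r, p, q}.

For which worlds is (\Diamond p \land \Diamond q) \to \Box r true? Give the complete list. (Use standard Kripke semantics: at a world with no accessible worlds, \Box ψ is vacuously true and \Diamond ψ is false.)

Let φ = (\Diamond p \land \Diamond q) \to \Box r. Evaluate φ at each world:
  s0 (successors ∅): φ is true.
  s1 (successors {s0, s2, s3}): φ is false.
  s2 (successors {s0, s2}): φ is false.
  s3 (successors {s3, s4}): φ is false.
  s4 (successors {s1, s2, s4}): φ is false.
For instance, at s2:
  At s2: \Diamond p \land \Diamond q is true, \Box r is false, so (\Diamond p \land \Diamond q) \to \Box r is false.
    At s2: \Diamond p is true, \Diamond q is true, so \Diamond p \land \Diamond q is true.
      At s2: \Diamond p requires p at some successor in {s0, s2}.
        p holds at s2, so \Diamond p is true at s2.
      At s2: \Diamond q requires q at some successor in {s0, s2}.
        q holds at s2, so \Diamond q is true at s2.
    At s2: \Box r requires r at every successor {s0, s2}.
      r fails at s2, so \Box r is false at s2.
Satisfying worlds: {s0}

s0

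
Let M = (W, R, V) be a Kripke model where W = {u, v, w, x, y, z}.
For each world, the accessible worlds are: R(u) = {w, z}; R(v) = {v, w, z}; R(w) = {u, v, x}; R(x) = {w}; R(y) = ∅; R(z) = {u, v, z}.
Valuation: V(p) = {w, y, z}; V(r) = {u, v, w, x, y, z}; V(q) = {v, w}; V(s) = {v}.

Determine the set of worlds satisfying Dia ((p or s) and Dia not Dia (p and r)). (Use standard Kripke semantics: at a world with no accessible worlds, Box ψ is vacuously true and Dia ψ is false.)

v, w, z

Let φ = Dia ((p or s) and Dia not Dia (p and r)). Evaluate φ at each world:
  u (successors {w, z}): φ is false.
  v (successors {v, w, z}): φ is true.
  w (successors {u, v, x}): φ is true.
  x (successors {w}): φ is false.
  y (successors ∅): φ is false.
  z (successors {u, v, z}): φ is true.
For instance, at x:
  At x: Dia ((p or s) and Dia not Dia (p and r)) requires (p or s) and Dia not Dia (p and r) at some successor in {w}.
    At w: (p or s) and Dia not Dia (p and r) is false.
  So Dia ((p or s) and Dia not Dia (p and r)) is false at x.
Satisfying worlds: {v, w, z}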